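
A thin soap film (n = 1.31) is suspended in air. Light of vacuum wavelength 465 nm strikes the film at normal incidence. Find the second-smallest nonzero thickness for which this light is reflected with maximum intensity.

266 nm

Top surface (1.0 → 1.31): reflection off a higher-index medium gives a half-wave phase shift.
Bottom surface (1.31 → 1.0): reflection off a lower-index medium gives no phase shift.
The two reflections differ by half a wavelength.
With one net inversion, constructive interference in reflection requires 2 n t = (m + ½) λ.
The second-smallest nonzero thickness corresponds to m = 1: t = (m + ½) λ / (2 n) = 1.50 × 465 / (2 × 1.31) = 266 nm.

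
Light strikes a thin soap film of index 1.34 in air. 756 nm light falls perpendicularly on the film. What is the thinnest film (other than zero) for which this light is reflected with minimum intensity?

282 nm

Ray reflecting at the top interface goes from n = 1.0 toward n = 1.34: a half-wave phase shift.
Bottom surface (1.34 → 1.0): reflection off a lower-index medium gives no phase shift.
The two reflections differ by half a wavelength.
So the condition for destructive reflection is 2 n t = m λ.
Minimum nonzero at m = 1: t = λ / (2 n) = 756 / (2 × 1.34) = 282 nm.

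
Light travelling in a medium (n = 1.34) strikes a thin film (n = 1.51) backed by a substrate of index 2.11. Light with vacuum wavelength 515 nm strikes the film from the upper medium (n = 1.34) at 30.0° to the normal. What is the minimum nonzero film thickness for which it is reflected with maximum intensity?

190 nm

At the upper boundary (n = 1.34 to n = 1.51) the reflected ray undergoes a half-wave phase shift.
Ray reflecting at the bottom interface goes from n = 1.51 toward n = 2.11: a half-wave phase shift.
Net: no relative phase inversion (both shifts match).
With no net inversion, constructive interference in reflection requires 2 n t cos θ_r = m λ.
Snell's law: 1.34 sin 30.0° = 1.51 sin θ_r → sin θ_r = 0.444, cos θ_r = 0.896.
Minimum nonzero at m = 1: t = λ / (2 n cos θ_r) = 515 / (2 × 1.51 × 0.896) = 190 nm.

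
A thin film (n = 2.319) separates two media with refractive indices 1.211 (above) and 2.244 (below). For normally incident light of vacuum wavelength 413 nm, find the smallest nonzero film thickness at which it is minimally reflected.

Ray reflecting at the top interface goes from n = 1.211 toward n = 2.319: a half-wave phase shift.
At the lower boundary (n = 2.319 to n = 2.244) the reflected ray undergoes no phase shift.
Net: one phase inversion between the two reflected rays.
For minimum reflection here: 2 n t = m λ.
Minimum nonzero at m = 1: t = λ / (2 n) = 413 / (2 × 2.319) = 89.0 nm.

89.0 nm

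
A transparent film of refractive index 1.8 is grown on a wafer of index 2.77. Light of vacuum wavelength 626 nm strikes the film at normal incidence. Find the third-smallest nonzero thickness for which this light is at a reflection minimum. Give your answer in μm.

Ray reflecting at the top interface goes from n = 1.0 toward n = 1.8: a half-wave phase shift.
At the lower boundary (n = 1.8 to n = 2.77) the reflected ray undergoes a half-wave phase shift.
The two reflections carry the same phase change, so no net offset.
With no net inversion, destructive interference in reflection requires 2 n t = (m + ½) λ.
The third-smallest nonzero thickness corresponds to m = 2: t = (m + ½) λ / (2 n) = 2.50 × 626 / (2 × 1.8) = 435 nm.

0.435 μm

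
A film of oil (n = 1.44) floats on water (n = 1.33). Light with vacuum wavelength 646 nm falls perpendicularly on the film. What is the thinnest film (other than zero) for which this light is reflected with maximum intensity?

Top surface (1.0 → 1.44): reflection off a higher-index medium gives a half-wave phase shift.
Ray reflecting at the bottom interface goes from n = 1.44 toward n = 1.33: no phase shift.
Exactly one π shift → a net half-wave offset.
With one net inversion, constructive interference in reflection requires 2 n t = (m + ½) λ.
Minimum at m = 0: t = λ / (4 n) = 646 / (4 × 1.44) = 112 nm.

112 nm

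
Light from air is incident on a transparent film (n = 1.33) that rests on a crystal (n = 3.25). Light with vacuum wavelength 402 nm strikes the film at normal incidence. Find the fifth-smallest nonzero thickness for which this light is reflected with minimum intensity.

680 nm

Ray reflecting at the top interface goes from n = 1.0 toward n = 1.33: a half-wave phase shift.
At the lower boundary (n = 1.33 to n = 3.25) the reflected ray undergoes a half-wave phase shift.
Zero or two π shifts → no net half-wave offset.
So the condition for destructive reflection is 2 n t = (m + ½) λ.
The fifth-smallest nonzero thickness corresponds to m = 4: t = (m + ½) λ / (2 n) = 4.50 × 402 / (2 × 1.33) = 680 nm.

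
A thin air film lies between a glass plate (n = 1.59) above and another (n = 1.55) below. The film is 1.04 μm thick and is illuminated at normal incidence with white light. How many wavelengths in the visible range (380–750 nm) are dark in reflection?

Ray reflecting at the top interface goes from n = 1.59 toward n = 1.0: no phase shift.
At the lower boundary (n = 1.0 to n = 1.55) the reflected ray undergoes a half-wave phase shift.
Net: one phase inversion between the two reflected rays.
With one net inversion, destructive interference in reflection requires 2 n t = m λ.
λ = 2 n t / m = 2080 / m nm.
m=2: 1040 nm (IR); m=3: 693 nm (visible); m=4: 520 nm (visible); m=5: 416 nm (visible); m=6: 347 nm (UV).

3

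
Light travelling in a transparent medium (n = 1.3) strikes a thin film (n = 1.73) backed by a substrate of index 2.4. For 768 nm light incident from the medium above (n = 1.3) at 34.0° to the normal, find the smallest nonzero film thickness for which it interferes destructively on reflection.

At the upper boundary (n = 1.3 to n = 1.73) the reflected ray undergoes a half-wave phase shift.
Bottom surface (1.73 → 2.4): reflection off a higher-index medium gives a half-wave phase shift.
Net: no relative phase inversion (both shifts match).
For weak reflection here: 2 n t cos θ_r = (m + ½) λ.
Snell's law: 1.3 sin 34.0° = 1.73 sin θ_r → sin θ_r = 0.420, cos θ_r = 0.907.
Minimum at m = 0: t = λ / (4 n cos θ_r) = 768 / (4 × 1.73 × 0.907) = 122 nm.

122 nm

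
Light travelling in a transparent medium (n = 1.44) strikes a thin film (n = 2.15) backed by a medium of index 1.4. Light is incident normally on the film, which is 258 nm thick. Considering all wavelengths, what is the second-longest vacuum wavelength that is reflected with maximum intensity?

740 nm

At the upper boundary (n = 1.44 to n = 2.15) the reflected ray undergoes a half-wave phase shift.
Bottom surface (2.15 → 1.4): reflection off a lower-index medium gives no phase shift.
The two reflections differ by half a wavelength.
With one net inversion, constructive interference in reflection requires 2 n t = (m + ½) λ.
λ = 2 n t / (m + ½). The second-longest wavelength is m = 1: λ = 2 × 2.15 × 258 / 1.50 = 740 nm.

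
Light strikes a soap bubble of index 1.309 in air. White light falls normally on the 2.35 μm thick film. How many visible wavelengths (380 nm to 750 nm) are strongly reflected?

8

At the upper boundary (n = 1.0 to n = 1.309) the reflected ray undergoes a half-wave phase shift.
Ray reflecting at the bottom interface goes from n = 1.309 toward n = 1.0: no phase shift.
The two reflections differ by half a wavelength.
For strong reflection here: 2 n t = (m + ½) λ.
λ = 2 n t / (m + ½) = 6152 / (m + ½) nm.
m=7: 820 nm (IR); m=8: 724 nm (visible); m=9: 648 nm (visible); m=10: 586 nm (visible); m=11: 535 nm (visible); m=12: 492 nm (visible); m=13: 456 nm (visible); m=14: 424 nm (visible); m=15: 397 nm (visible); m=16: 373 nm (UV).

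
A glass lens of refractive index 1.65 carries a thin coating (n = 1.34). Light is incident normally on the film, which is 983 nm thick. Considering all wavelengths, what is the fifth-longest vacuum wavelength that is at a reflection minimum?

585 nm

Ray reflecting at the top interface goes from n = 1.0 toward n = 1.34: a half-wave phase shift.
At the lower boundary (n = 1.34 to n = 1.65) the reflected ray undergoes a half-wave phase shift.
The two reflections carry the same phase change, so no net offset.
For dark reflection here: 2 n t = (m + ½) λ.
λ = 2 n t / (m + ½). The fifth-longest wavelength is m = 4: λ = 2 × 1.34 × 983 / 4.50 = 585 nm.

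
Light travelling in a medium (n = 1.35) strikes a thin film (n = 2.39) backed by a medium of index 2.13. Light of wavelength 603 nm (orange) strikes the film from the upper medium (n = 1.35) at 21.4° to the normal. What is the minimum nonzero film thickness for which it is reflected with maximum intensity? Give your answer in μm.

Top surface (1.35 → 2.39): reflection off a higher-index medium gives a half-wave phase shift.
Ray reflecting at the bottom interface goes from n = 2.39 toward n = 2.13: no phase shift.
Net: one phase inversion between the two reflected rays.
So the condition for constructive reflection is 2 n t cos θ_r = (m + ½) λ.
Snell's law: 1.35 sin 21.4° = 2.39 sin θ_r → sin θ_r = 0.206, cos θ_r = 0.979.
Minimum at m = 0: t = λ / (4 n cos θ_r) = 603 / (4 × 2.39 × 0.979) = 64.5 nm.

0.0645 μm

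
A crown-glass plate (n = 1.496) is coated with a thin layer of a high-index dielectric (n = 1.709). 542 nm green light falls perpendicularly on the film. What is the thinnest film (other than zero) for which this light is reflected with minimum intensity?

159 nm

Top surface (1.0 → 1.709): reflection off a higher-index medium gives a half-wave phase shift.
Bottom surface (1.709 → 1.496): reflection off a lower-index medium gives no phase shift.
Exactly one π shift → a net half-wave offset.
For dark reflection here: 2 n t = m λ.
Minimum nonzero at m = 1: t = λ / (2 n) = 542 / (2 × 1.709) = 159 nm.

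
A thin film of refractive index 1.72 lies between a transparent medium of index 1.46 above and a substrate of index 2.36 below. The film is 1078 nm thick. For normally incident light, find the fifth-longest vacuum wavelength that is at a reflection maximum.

742 nm

At the upper boundary (n = 1.46 to n = 1.72) the reflected ray undergoes a half-wave phase shift.
Bottom surface (1.72 → 2.36): reflection off a higher-index medium gives a half-wave phase shift.
Zero or two π shifts → no net half-wave offset.
With no net inversion, constructive interference in reflection requires 2 n t = m λ.
λ = 2 n t / m. The fifth-longest wavelength is m = 5: λ = 2 × 1.72 × 1078 / 5.00 = 742 nm.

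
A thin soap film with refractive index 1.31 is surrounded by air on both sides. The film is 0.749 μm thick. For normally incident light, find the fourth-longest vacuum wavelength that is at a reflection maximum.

561 nm

At the upper boundary (n = 1.0 to n = 1.31) the reflected ray undergoes a half-wave phase shift.
Ray reflecting at the bottom interface goes from n = 1.31 toward n = 1.0: no phase shift.
Net: one phase inversion between the two reflected rays.
So the condition for constructive reflection is 2 n t = (m + ½) λ.
λ = 2 n t / (m + ½). The fourth-longest wavelength is m = 3: λ = 2 × 1.31 × 749 / 3.50 = 561 nm.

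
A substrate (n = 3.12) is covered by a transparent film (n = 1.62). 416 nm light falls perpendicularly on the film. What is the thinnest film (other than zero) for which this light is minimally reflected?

64.2 nm

At the upper boundary (n = 1.0 to n = 1.62) the reflected ray undergoes a half-wave phase shift.
At the lower boundary (n = 1.62 to n = 3.12) the reflected ray undergoes a half-wave phase shift.
Net: no relative phase inversion (both shifts match).
With no net inversion, destructive interference in reflection requires 2 n t = (m + ½) λ.
Minimum at m = 0: t = λ / (4 n) = 416 / (4 × 1.62) = 64.2 nm.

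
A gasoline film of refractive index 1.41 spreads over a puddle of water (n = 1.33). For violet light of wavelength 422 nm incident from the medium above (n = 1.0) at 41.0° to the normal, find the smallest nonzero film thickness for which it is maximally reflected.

84.5 nm

Top surface (1.0 → 1.41): reflection off a higher-index medium gives a half-wave phase shift.
At the lower boundary (n = 1.41 to n = 1.33) the reflected ray undergoes no phase shift.
Net: one phase inversion between the two reflected rays.
So the condition for constructive reflection is 2 n t cos θ_r = (m + ½) λ.
Snell's law: 1.0 sin 41.0° = 1.41 sin θ_r → sin θ_r = 0.465, cos θ_r = 0.885.
Minimum at m = 0: t = λ / (4 n cos θ_r) = 422 / (4 × 1.41 × 0.885) = 84.5 nm.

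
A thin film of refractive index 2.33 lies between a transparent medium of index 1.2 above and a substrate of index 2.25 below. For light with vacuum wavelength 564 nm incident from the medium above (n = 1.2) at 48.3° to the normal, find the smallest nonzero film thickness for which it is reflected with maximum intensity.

65.6 nm

At the upper boundary (n = 1.2 to n = 2.33) the reflected ray undergoes a half-wave phase shift.
Bottom surface (2.33 → 2.25): reflection off a lower-index medium gives no phase shift.
Net: one phase inversion between the two reflected rays.
With one net inversion, constructive interference in reflection requires 2 n t cos θ_r = (m + ½) λ.
Snell's law: 1.2 sin 48.3° = 2.33 sin θ_r → sin θ_r = 0.385, cos θ_r = 0.923.
Minimum at m = 0: t = λ / (4 n cos θ_r) = 564 / (4 × 2.33 × 0.923) = 65.6 nm.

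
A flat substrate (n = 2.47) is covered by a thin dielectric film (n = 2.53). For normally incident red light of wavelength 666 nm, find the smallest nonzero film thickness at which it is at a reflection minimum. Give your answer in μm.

0.132 μm

Top surface (1.0 → 2.53): reflection off a higher-index medium gives a half-wave phase shift.
At the lower boundary (n = 2.53 to n = 2.47) the reflected ray undergoes no phase shift.
Exactly one π shift → a net half-wave offset.
For minimum reflection here: 2 n t = m λ.
Minimum nonzero at m = 1: t = λ / (2 n) = 666 / (2 × 2.53) = 132 nm.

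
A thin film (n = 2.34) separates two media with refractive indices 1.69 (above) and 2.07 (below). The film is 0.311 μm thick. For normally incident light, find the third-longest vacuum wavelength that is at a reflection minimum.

Ray reflecting at the top interface goes from n = 1.69 toward n = 2.34: a half-wave phase shift.
At the lower boundary (n = 2.34 to n = 2.07) the reflected ray undergoes no phase shift.
The two reflections differ by half a wavelength.
For weak reflection here: 2 n t = m λ.
λ = 2 n t / m. The third-longest wavelength is m = 3: λ = 2 × 2.34 × 311 / 3.00 = 485 nm.

485 nm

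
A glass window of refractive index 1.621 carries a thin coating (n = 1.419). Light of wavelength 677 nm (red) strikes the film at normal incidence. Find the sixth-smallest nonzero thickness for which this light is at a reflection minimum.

1312 nm

At the upper boundary (n = 1.0 to n = 1.419) the reflected ray undergoes a half-wave phase shift.
At the lower boundary (n = 1.419 to n = 1.621) the reflected ray undergoes a half-wave phase shift.
Net: no relative phase inversion (both shifts match).
So the condition for destructive reflection is 2 n t = (m + ½) λ.
The sixth-smallest nonzero thickness corresponds to m = 5: t = (m + ½) λ / (2 n) = 5.50 × 677 / (2 × 1.419) = 1312 nm.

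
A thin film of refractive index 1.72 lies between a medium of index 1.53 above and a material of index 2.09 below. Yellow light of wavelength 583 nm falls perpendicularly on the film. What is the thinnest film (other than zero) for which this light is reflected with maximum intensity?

Ray reflecting at the top interface goes from n = 1.53 toward n = 1.72: a half-wave phase shift.
At the lower boundary (n = 1.72 to n = 2.09) the reflected ray undergoes a half-wave phase shift.
The two reflections carry the same phase change, so no net offset.
With no net inversion, constructive interference in reflection requires 2 n t = m λ.
Minimum nonzero at m = 1: t = λ / (2 n) = 583 / (2 × 1.72) = 169 nm.

169 nm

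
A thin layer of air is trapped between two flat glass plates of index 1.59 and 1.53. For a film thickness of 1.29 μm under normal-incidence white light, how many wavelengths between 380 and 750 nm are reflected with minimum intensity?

At the upper boundary (n = 1.59 to n = 1.0) the reflected ray undergoes no phase shift.
Ray reflecting at the bottom interface goes from n = 1.0 toward n = 1.53: a half-wave phase shift.
Net: one phase inversion between the two reflected rays.
With one net inversion, destructive interference in reflection requires 2 n t = m λ.
λ = 2 n t / m = 2580 / m nm.
m=3: 860 nm (IR); m=4: 645 nm (visible); m=5: 516 nm (visible); m=6: 430 nm (visible); m=7: 369 nm (UV).

3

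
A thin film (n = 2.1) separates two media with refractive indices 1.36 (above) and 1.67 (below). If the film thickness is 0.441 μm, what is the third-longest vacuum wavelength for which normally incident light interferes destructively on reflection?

Ray reflecting at the top interface goes from n = 1.36 toward n = 2.1: a half-wave phase shift.
At the lower boundary (n = 2.1 to n = 1.67) the reflected ray undergoes no phase shift.
Exactly one π shift → a net half-wave offset.
So the condition for destructive reflection is 2 n t = m λ.
λ = 2 n t / m. The third-longest wavelength is m = 3: λ = 2 × 2.1 × 441 / 3.00 = 617 nm.

617 nm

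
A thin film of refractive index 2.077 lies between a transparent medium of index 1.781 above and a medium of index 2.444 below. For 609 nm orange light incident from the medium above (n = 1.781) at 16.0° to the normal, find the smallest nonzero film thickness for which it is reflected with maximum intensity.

At the upper boundary (n = 1.781 to n = 2.077) the reflected ray undergoes a half-wave phase shift.
At the lower boundary (n = 2.077 to n = 2.444) the reflected ray undergoes a half-wave phase shift.
Zero or two π shifts → no net half-wave offset.
For maximum reflection here: 2 n t cos θ_r = m λ.
Snell's law: 1.781 sin 16.0° = 2.077 sin θ_r → sin θ_r = 0.236, cos θ_r = 0.972.
Minimum nonzero at m = 1: t = λ / (2 n cos θ_r) = 609 / (2 × 2.077 × 0.972) = 151 nm.

151 nm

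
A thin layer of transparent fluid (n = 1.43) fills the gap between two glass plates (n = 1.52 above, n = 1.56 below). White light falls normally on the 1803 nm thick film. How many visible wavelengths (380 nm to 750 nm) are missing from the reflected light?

7

Top surface (1.52 → 1.43): reflection off a lower-index medium gives no phase shift.
Ray reflecting at the bottom interface goes from n = 1.43 toward n = 1.56: a half-wave phase shift.
The two reflections differ by half a wavelength.
For minimum reflection here: 2 n t = m λ.
λ = 2 n t / m = 5157 / m nm.
m=6: 859 nm (IR); m=7: 737 nm (visible); m=8: 645 nm (visible); m=9: 573 nm (visible); m=10: 516 nm (visible); m=11: 469 nm (visible); m=12: 430 nm (visible); m=13: 397 nm (visible); m=14: 368 nm (UV).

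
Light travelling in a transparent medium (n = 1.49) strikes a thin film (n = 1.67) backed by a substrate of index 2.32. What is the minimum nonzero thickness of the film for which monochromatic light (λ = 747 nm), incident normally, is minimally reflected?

At the upper boundary (n = 1.49 to n = 1.67) the reflected ray undergoes a half-wave phase shift.
Bottom surface (1.67 → 2.32): reflection off a higher-index medium gives a half-wave phase shift.
Zero or two π shifts → no net half-wave offset.
For dark reflection here: 2 n t = (m + ½) λ.
Minimum at m = 0: t = λ / (4 n) = 747 / (4 × 1.67) = 112 nm.

112 nm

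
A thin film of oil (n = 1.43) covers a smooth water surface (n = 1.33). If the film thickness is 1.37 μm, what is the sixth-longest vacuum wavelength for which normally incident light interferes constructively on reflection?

Top surface (1.0 → 1.43): reflection off a higher-index medium gives a half-wave phase shift.
Ray reflecting at the bottom interface goes from n = 1.43 toward n = 1.33: no phase shift.
Exactly one π shift → a net half-wave offset.
With one net inversion, constructive interference in reflection requires 2 n t = (m + ½) λ.
λ = 2 n t / (m + ½). The sixth-longest wavelength is m = 5: λ = 2 × 1.43 × 1370 / 5.50 = 712 nm.

712 nm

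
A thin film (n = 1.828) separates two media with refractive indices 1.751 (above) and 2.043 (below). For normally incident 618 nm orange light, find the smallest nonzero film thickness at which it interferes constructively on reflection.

Top surface (1.751 → 1.828): reflection off a higher-index medium gives a half-wave phase shift.
Bottom surface (1.828 → 2.043): reflection off a higher-index medium gives a half-wave phase shift.
The two reflections carry the same phase change, so no net offset.
For strong reflection here: 2 n t = m λ.
Minimum nonzero at m = 1: t = λ / (2 n) = 618 / (2 × 1.828) = 169 nm.

169 nm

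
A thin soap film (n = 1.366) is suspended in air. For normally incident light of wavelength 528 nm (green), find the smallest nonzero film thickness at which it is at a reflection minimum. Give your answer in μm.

Ray reflecting at the top interface goes from n = 1.0 toward n = 1.366: a half-wave phase shift.
Ray reflecting at the bottom interface goes from n = 1.366 toward n = 1.0: no phase shift.
Exactly one π shift → a net half-wave offset.
So the condition for destructive reflection is 2 n t = m λ.
Minimum nonzero at m = 1: t = λ / (2 n) = 528 / (2 × 1.366) = 193 nm.

0.193 μm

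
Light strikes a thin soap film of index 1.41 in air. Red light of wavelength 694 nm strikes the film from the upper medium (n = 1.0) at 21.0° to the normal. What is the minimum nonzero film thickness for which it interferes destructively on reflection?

254 nm

Top surface (1.0 → 1.41): reflection off a higher-index medium gives a half-wave phase shift.
At the lower boundary (n = 1.41 to n = 1.0) the reflected ray undergoes no phase shift.
Exactly one π shift → a net half-wave offset.
For dark reflection here: 2 n t cos θ_r = m λ.
Snell's law: 1.0 sin 21.0° = 1.41 sin θ_r → sin θ_r = 0.254, cos θ_r = 0.967.
Minimum nonzero at m = 1: t = λ / (2 n cos θ_r) = 694 / (2 × 1.41 × 0.967) = 254 nm.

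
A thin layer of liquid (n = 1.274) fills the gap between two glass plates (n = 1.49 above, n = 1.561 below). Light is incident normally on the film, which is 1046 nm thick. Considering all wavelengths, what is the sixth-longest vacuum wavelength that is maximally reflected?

485 nm

Top surface (1.49 → 1.274): reflection off a lower-index medium gives no phase shift.
At the lower boundary (n = 1.274 to n = 1.561) the reflected ray undergoes a half-wave phase shift.
Net: one phase inversion between the two reflected rays.
With one net inversion, constructive interference in reflection requires 2 n t = (m + ½) λ.
λ = 2 n t / (m + ½). The sixth-longest wavelength is m = 5: λ = 2 × 1.274 × 1046 / 5.50 = 485 nm.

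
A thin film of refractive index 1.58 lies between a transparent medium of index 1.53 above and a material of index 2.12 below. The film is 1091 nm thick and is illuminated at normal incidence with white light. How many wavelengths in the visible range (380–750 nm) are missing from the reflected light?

Top surface (1.53 → 1.58): reflection off a higher-index medium gives a half-wave phase shift.
Bottom surface (1.58 → 2.12): reflection off a higher-index medium gives a half-wave phase shift.
Net: no relative phase inversion (both shifts match).
For dark reflection here: 2 n t = (m + ½) λ.
λ = 2 n t / (m + ½) = 3448 / (m + ½) nm.
m=4: 766 nm (IR); m=5: 627 nm (visible); m=6: 530 nm (visible); m=7: 460 nm (visible); m=8: 406 nm (visible); m=9: 363 nm (UV).

4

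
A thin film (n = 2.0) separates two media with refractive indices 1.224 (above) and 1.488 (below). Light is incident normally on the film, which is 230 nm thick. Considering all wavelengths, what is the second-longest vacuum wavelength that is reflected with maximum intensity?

Top surface (1.224 → 2.0): reflection off a higher-index medium gives a half-wave phase shift.
At the lower boundary (n = 2.0 to n = 1.488) the reflected ray undergoes no phase shift.
Net: one phase inversion between the two reflected rays.
For bright reflection here: 2 n t = (m + ½) λ.
λ = 2 n t / (m + ½). The second-longest wavelength is m = 1: λ = 2 × 2.0 × 230 / 1.50 = 613 nm.

613 nm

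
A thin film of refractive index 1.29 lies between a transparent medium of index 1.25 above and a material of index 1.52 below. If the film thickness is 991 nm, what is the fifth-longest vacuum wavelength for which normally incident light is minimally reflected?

Top surface (1.25 → 1.29): reflection off a higher-index medium gives a half-wave phase shift.
Bottom surface (1.29 → 1.52): reflection off a higher-index medium gives a half-wave phase shift.
Zero or two π shifts → no net half-wave offset.
So the condition for destructive reflection is 2 n t = (m + ½) λ.
λ = 2 n t / (m + ½). The fifth-longest wavelength is m = 4: λ = 2 × 1.29 × 991 / 4.50 = 568 nm.

568 nm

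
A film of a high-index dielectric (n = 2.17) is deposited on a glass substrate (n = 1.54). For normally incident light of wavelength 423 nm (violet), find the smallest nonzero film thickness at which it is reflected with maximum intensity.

48.7 nm

Top surface (1.0 → 2.17): reflection off a higher-index medium gives a half-wave phase shift.
Ray reflecting at the bottom interface goes from n = 2.17 toward n = 1.54: no phase shift.
Net: one phase inversion between the two reflected rays.
So the condition for constructive reflection is 2 n t = (m + ½) λ.
Minimum at m = 0: t = λ / (4 n) = 423 / (4 × 2.17) = 48.7 nm.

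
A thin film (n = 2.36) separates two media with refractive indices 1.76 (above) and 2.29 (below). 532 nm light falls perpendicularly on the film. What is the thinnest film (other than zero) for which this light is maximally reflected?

56.4 nm

Top surface (1.76 → 2.36): reflection off a higher-index medium gives a half-wave phase shift.
At the lower boundary (n = 2.36 to n = 2.29) the reflected ray undergoes no phase shift.
Exactly one π shift → a net half-wave offset.
For maximum reflection here: 2 n t = (m + ½) λ.
Minimum at m = 0: t = λ / (4 n) = 532 / (4 × 2.36) = 56.4 nm.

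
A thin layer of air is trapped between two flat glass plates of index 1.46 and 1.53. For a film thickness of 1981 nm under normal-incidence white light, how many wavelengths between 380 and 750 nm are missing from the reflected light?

Ray reflecting at the top interface goes from n = 1.46 toward n = 1.0: no phase shift.
At the lower boundary (n = 1.0 to n = 1.53) the reflected ray undergoes a half-wave phase shift.
Exactly one π shift → a net half-wave offset.
So the condition for destructive reflection is 2 n t = m λ.
λ = 2 n t / m = 3962 / m nm.
m=5: 792 nm (IR); m=6: 660 nm (visible); m=7: 566 nm (visible); m=8: 495 nm (visible); m=9: 440 nm (visible); m=10: 396 nm (visible); m=11: 360 nm (UV).

5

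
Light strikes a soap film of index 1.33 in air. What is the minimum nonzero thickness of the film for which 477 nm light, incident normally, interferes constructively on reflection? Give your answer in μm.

0.0897 μm

At the upper boundary (n = 1.0 to n = 1.33) the reflected ray undergoes a half-wave phase shift.
At the lower boundary (n = 1.33 to n = 1.0) the reflected ray undergoes no phase shift.
The two reflections differ by half a wavelength.
For strong reflection here: 2 n t = (m + ½) λ.
Minimum at m = 0: t = λ / (4 n) = 477 / (4 × 1.33) = 89.7 nm.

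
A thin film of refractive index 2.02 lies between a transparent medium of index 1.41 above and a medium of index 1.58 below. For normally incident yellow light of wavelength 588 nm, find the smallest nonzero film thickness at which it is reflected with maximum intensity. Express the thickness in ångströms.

728 Å

Top surface (1.41 → 2.02): reflection off a higher-index medium gives a half-wave phase shift.
Ray reflecting at the bottom interface goes from n = 2.02 toward n = 1.58: no phase shift.
Net: one phase inversion between the two reflected rays.
With one net inversion, constructive interference in reflection requires 2 n t = (m + ½) λ.
Minimum at m = 0: t = λ / (4 n) = 588 / (4 × 2.02) = 72.8 nm.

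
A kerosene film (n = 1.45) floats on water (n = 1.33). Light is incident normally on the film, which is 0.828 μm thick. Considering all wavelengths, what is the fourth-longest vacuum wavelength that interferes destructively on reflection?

600 nm

Ray reflecting at the top interface goes from n = 1.0 toward n = 1.45: a half-wave phase shift.
Bottom surface (1.45 → 1.33): reflection off a lower-index medium gives no phase shift.
The two reflections differ by half a wavelength.
So the condition for destructive reflection is 2 n t = m λ.
λ = 2 n t / m. The fourth-longest wavelength is m = 4: λ = 2 × 1.45 × 828 / 4.00 = 600 nm.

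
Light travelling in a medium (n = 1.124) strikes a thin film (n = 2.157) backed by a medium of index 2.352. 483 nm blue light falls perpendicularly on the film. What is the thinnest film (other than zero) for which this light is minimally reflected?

56.0 nm

Top surface (1.124 → 2.157): reflection off a higher-index medium gives a half-wave phase shift.
At the lower boundary (n = 2.157 to n = 2.352) the reflected ray undergoes a half-wave phase shift.
Net: no relative phase inversion (both shifts match).
So the condition for destructive reflection is 2 n t = (m + ½) λ.
Minimum at m = 0: t = λ / (4 n) = 483 / (4 × 2.157) = 56.0 nm.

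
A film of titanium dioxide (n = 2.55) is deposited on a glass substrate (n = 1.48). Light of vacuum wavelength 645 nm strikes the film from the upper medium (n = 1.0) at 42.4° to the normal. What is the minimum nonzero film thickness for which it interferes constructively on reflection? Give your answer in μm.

0.0656 μm

Top surface (1.0 → 2.55): reflection off a higher-index medium gives a half-wave phase shift.
Ray reflecting at the bottom interface goes from n = 2.55 toward n = 1.48: no phase shift.
The two reflections differ by half a wavelength.
For maximum reflection here: 2 n t cos θ_r = (m + ½) λ.
Snell's law: 1.0 sin 42.4° = 2.55 sin θ_r → sin θ_r = 0.264, cos θ_r = 0.964.
Minimum at m = 0: t = λ / (4 n cos θ_r) = 645 / (4 × 2.55 × 0.964) = 65.6 nm.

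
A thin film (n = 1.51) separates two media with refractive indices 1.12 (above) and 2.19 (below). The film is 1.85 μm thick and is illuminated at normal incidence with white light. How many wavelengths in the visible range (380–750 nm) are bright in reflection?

7

Ray reflecting at the top interface goes from n = 1.12 toward n = 1.51: a half-wave phase shift.
Ray reflecting at the bottom interface goes from n = 1.51 toward n = 2.19: a half-wave phase shift.
Net: no relative phase inversion (both shifts match).
With no net inversion, constructive interference in reflection requires 2 n t = m λ.
λ = 2 n t / m = 5587 / m nm.
m=7: 798 nm (IR); m=8: 698 nm (visible); m=9: 621 nm (visible); m=10: 559 nm (visible); m=11: 508 nm (visible); m=12: 466 nm (visible); m=13: 430 nm (visible); m=14: 399 nm (visible); m=15: 372 nm (UV).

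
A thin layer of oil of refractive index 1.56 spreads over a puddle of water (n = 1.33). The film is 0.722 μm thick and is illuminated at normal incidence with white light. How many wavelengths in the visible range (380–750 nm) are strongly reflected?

At the upper boundary (n = 1.0 to n = 1.56) the reflected ray undergoes a half-wave phase shift.
Ray reflecting at the bottom interface goes from n = 1.56 toward n = 1.33: no phase shift.
Exactly one π shift → a net half-wave offset.
With one net inversion, constructive interference in reflection requires 2 n t = (m + ½) λ.
λ = 2 n t / (m + ½) = 2253 / (m + ½) nm.
m=2: 901 nm (IR); m=3: 644 nm (visible); m=4: 501 nm (visible); m=5: 410 nm (visible); m=6: 347 nm (UV).

3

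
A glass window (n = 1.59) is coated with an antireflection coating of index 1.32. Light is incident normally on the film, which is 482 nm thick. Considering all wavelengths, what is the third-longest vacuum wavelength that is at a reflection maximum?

424 nm

At the upper boundary (n = 1.0 to n = 1.32) the reflected ray undergoes a half-wave phase shift.
Ray reflecting at the bottom interface goes from n = 1.32 toward n = 1.59: a half-wave phase shift.
Zero or two π shifts → no net half-wave offset.
With no net inversion, constructive interference in reflection requires 2 n t = m λ.
λ = 2 n t / m. The third-longest wavelength is m = 3: λ = 2 × 1.32 × 482 / 3.00 = 424 nm.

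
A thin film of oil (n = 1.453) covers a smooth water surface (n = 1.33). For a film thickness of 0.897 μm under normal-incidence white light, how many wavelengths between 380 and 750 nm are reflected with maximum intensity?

4

Ray reflecting at the top interface goes from n = 1.0 toward n = 1.453: a half-wave phase shift.
Ray reflecting at the bottom interface goes from n = 1.453 toward n = 1.33: no phase shift.
Exactly one π shift → a net half-wave offset.
With one net inversion, constructive interference in reflection requires 2 n t = (m + ½) λ.
λ = 2 n t / (m + ½) = 2607 / (m + ½) nm.
m=2: 1043 nm (IR); m=3: 745 nm (visible); m=4: 579 nm (visible); m=5: 474 nm (visible); m=6: 401 nm (visible); m=7: 348 nm (UV).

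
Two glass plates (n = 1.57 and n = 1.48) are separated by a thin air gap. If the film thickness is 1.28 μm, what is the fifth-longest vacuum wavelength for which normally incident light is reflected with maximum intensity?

Ray reflecting at the top interface goes from n = 1.57 toward n = 1.0: no phase shift.
At the lower boundary (n = 1.0 to n = 1.48) the reflected ray undergoes a half-wave phase shift.
The two reflections differ by half a wavelength.
With one net inversion, constructive interference in reflection requires 2 n t = (m + ½) λ.
λ = 2 n t / (m + ½). The fifth-longest wavelength is m = 4: λ = 2 × 1.0 × 1280 / 4.50 = 569 nm.

569 nm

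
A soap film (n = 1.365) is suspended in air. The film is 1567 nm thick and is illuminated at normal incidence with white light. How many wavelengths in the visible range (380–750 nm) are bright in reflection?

Ray reflecting at the top interface goes from n = 1.0 toward n = 1.365: a half-wave phase shift.
Bottom surface (1.365 → 1.0): reflection off a lower-index medium gives no phase shift.
Net: one phase inversion between the two reflected rays.
With one net inversion, constructive interference in reflection requires 2 n t = (m + ½) λ.
λ = 2 n t / (m + ½) = 4278 / (m + ½) nm.
m=5: 778 nm (IR); m=6: 658 nm (visible); m=7: 570 nm (visible); m=8: 503 nm (visible); m=9: 450 nm (visible); m=10: 407 nm (visible); m=11: 372 nm (UV).

5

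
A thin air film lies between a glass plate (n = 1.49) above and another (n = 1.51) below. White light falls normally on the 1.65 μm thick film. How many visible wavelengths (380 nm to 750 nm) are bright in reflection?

5

At the upper boundary (n = 1.49 to n = 1.0) the reflected ray undergoes no phase shift.
Bottom surface (1.0 → 1.51): reflection off a higher-index medium gives a half-wave phase shift.
Exactly one π shift → a net half-wave offset.
So the condition for constructive reflection is 2 n t = (m + ½) λ.
λ = 2 n t / (m + ½) = 3300 / (m + ½) nm.
m=3: 943 nm (IR); m=4: 733 nm (visible); m=5: 600 nm (visible); m=6: 508 nm (visible); m=7: 440 nm (visible); m=8: 388 nm (visible); m=9: 347 nm (UV).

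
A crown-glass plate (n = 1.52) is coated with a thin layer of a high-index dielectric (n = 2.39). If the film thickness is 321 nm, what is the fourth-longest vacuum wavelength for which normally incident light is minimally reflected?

384 nm

Top surface (1.0 → 2.39): reflection off a higher-index medium gives a half-wave phase shift.
Ray reflecting at the bottom interface goes from n = 2.39 toward n = 1.52: no phase shift.
Net: one phase inversion between the two reflected rays.
For dark reflection here: 2 n t = m λ.
λ = 2 n t / m. The fourth-longest wavelength is m = 4: λ = 2 × 2.39 × 321 / 4.00 = 384 nm.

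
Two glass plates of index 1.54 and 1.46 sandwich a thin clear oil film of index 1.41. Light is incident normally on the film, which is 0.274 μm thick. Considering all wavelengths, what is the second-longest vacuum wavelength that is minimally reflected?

386 nm

At the upper boundary (n = 1.54 to n = 1.41) the reflected ray undergoes no phase shift.
At the lower boundary (n = 1.41 to n = 1.46) the reflected ray undergoes a half-wave phase shift.
The two reflections differ by half a wavelength.
With one net inversion, destructive interference in reflection requires 2 n t = m λ.
λ = 2 n t / m. The second-longest wavelength is m = 2: λ = 2 × 1.41 × 274 / 2.00 = 386 nm.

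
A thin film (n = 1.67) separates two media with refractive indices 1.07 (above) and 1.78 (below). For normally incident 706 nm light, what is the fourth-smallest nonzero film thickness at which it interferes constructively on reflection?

Top surface (1.07 → 1.67): reflection off a higher-index medium gives a half-wave phase shift.
Ray reflecting at the bottom interface goes from n = 1.67 toward n = 1.78: a half-wave phase shift.
The two reflections carry the same phase change, so no net offset.
For maximum reflection here: 2 n t = m λ.
The fourth-smallest nonzero thickness corresponds to m = 4: t = m λ / (2 n) = 4.00 × 706 / (2 × 1.67) = 846 nm.

846 nm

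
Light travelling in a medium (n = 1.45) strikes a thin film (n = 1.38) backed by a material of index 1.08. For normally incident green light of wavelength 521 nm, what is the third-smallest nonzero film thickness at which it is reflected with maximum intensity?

At the upper boundary (n = 1.45 to n = 1.38) the reflected ray undergoes no phase shift.
Ray reflecting at the bottom interface goes from n = 1.38 toward n = 1.08: no phase shift.
Net: no relative phase inversion (both shifts match).
So the condition for constructive reflection is 2 n t = m λ.
The third-smallest nonzero thickness corresponds to m = 3: t = m λ / (2 n) = 3.00 × 521 / (2 × 1.38) = 566 nm.

566 nm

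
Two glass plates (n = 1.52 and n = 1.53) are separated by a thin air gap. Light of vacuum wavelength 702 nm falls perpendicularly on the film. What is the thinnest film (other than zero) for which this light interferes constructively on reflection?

Top surface (1.52 → 1.0): reflection off a lower-index medium gives no phase shift.
Bottom surface (1.0 → 1.53): reflection off a higher-index medium gives a half-wave phase shift.
Net: one phase inversion between the two reflected rays.
With one net inversion, constructive interference in reflection requires 2 n t = (m + ½) λ.
Minimum at m = 0: t = λ / (4 n) = 702 / (4 × 1.0) = 176 nm.

176 nm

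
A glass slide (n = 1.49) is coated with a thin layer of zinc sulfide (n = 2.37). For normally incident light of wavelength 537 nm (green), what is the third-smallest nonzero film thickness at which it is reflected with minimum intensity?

340 nm

Top surface (1.0 → 2.37): reflection off a higher-index medium gives a half-wave phase shift.
Bottom surface (2.37 → 1.49): reflection off a lower-index medium gives no phase shift.
The two reflections differ by half a wavelength.
For weak reflection here: 2 n t = m λ.
The third-smallest nonzero thickness corresponds to m = 3: t = m λ / (2 n) = 3.00 × 537 / (2 × 2.37) = 340 nm.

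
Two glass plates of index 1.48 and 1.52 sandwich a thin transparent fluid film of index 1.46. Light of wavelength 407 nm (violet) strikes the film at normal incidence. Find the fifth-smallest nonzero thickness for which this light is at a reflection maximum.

627 nm

Ray reflecting at the top interface goes from n = 1.48 toward n = 1.46: no phase shift.
Ray reflecting at the bottom interface goes from n = 1.46 toward n = 1.52: a half-wave phase shift.
Exactly one π shift → a net half-wave offset.
With one net inversion, constructive interference in reflection requires 2 n t = (m + ½) λ.
The fifth-smallest nonzero thickness corresponds to m = 4: t = (m + ½) λ / (2 n) = 4.50 × 407 / (2 × 1.46) = 627 nm.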